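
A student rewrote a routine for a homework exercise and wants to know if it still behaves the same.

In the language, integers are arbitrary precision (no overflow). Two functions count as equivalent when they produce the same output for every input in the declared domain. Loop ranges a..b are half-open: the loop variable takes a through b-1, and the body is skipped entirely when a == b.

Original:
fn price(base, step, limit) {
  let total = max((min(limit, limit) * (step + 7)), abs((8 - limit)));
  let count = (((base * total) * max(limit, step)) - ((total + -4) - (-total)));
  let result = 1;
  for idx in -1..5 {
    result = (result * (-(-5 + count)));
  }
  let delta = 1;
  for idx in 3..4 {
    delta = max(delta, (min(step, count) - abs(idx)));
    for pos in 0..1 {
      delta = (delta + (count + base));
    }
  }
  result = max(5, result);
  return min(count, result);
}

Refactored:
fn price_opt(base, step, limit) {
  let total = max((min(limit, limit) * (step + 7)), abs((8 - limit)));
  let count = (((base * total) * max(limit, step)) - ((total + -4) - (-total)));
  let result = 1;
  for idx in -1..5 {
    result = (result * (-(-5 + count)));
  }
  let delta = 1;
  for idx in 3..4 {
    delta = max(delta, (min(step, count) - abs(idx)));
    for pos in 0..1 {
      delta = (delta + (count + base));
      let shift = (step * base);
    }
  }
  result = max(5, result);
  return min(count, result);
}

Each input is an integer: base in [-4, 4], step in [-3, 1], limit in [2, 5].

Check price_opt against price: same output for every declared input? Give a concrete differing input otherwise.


Equivalent — the differences include local variable names differ, and statement counts differ, and arithmetic usage differs, yet no declared input distinguishes the two.
Spot check at base=3, step=-1, limit=2 — price: total = 12; count = 52; result = 1; [idx=-1]; result = -47; [idx=0]; result = 2209; [idx=1]; result = -103823; [idx=2]; result = 4879681; [idx=3]; result = -229345007; [idx=4]; result = 10779215329; delta = 1; [idx=3]; delta = 1; [pos=0]; delta = 56; result = 10779215329; return 52. price_opt: total = 12; count = 52; result = 1; [idx=-1]; result = -47; [idx=0]; result = 2209; [idx=1]; result = -103823; [idx=2]; result = 4879681; [idx=3]; result = -229345007; [idx=4]; result = 10779215329; delta = 1; [idx=3]; delta = 1; [pos=0]; delta = 56; shift = -3; result = 10779215329; return 52. Both give 52.
Every one of the 180 inputs gives matching results.
verdict: equivalent


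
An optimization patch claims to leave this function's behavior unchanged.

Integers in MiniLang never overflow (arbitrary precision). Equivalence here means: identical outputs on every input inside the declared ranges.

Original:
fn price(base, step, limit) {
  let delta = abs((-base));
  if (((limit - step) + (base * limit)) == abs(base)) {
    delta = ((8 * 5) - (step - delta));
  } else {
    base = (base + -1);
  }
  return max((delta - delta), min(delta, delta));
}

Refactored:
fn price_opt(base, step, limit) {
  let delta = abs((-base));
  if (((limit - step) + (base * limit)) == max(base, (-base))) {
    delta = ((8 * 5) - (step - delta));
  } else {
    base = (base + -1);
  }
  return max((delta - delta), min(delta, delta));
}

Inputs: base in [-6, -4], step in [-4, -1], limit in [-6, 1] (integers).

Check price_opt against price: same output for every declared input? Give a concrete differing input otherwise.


Comparing the listings, the differences include: min/max/abs usage differs.
Tracing base=-5, step=-1, limit=-2: price: delta=5, then (((limit - step) + (base * limit)) == abs(base)) is false, then base=-6, then returns 5 | price_opt: delta=5, then (((limit - step) + (base * limit)) == max(base, (-base))) is false, then base=-6, then returns 5 — matching result 5.
Across all 96 domain points the two functions coincide.
verdict: equivalent


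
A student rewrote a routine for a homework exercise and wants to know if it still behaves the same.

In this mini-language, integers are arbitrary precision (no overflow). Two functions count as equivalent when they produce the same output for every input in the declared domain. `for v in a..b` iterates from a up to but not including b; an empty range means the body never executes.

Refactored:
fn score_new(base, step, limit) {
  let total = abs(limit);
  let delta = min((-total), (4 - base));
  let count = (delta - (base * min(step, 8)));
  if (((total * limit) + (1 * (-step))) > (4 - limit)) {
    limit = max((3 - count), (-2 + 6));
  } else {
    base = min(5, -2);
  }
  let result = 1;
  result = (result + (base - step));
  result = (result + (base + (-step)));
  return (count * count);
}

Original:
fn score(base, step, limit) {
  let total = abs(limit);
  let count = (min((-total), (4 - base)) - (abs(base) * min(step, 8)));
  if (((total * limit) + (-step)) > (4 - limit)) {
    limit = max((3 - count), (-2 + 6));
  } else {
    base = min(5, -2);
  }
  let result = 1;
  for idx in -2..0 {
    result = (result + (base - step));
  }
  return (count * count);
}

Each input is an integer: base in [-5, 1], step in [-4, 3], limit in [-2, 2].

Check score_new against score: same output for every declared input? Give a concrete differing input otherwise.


Take base=-5, step=-4, limit=-2.
score: total = 2; count = 18; (((total * limit) + (-step)) > (4 - limit)) -> false; base = -2; result = 1; [idx=-2]; result = 3; [idx=-1]; result = 5; return 324
score_new: total = 2; delta = -2; count = -22; (((total * limit) + (1 * (-step))) > (4 - limit)) -> false; base = -2; result = 1; result = 3; result = 5; return 484
324 vs 484 — the two versions disagree here.
verdict: not equivalent; witness: base=-5, step=-4, limit=-2


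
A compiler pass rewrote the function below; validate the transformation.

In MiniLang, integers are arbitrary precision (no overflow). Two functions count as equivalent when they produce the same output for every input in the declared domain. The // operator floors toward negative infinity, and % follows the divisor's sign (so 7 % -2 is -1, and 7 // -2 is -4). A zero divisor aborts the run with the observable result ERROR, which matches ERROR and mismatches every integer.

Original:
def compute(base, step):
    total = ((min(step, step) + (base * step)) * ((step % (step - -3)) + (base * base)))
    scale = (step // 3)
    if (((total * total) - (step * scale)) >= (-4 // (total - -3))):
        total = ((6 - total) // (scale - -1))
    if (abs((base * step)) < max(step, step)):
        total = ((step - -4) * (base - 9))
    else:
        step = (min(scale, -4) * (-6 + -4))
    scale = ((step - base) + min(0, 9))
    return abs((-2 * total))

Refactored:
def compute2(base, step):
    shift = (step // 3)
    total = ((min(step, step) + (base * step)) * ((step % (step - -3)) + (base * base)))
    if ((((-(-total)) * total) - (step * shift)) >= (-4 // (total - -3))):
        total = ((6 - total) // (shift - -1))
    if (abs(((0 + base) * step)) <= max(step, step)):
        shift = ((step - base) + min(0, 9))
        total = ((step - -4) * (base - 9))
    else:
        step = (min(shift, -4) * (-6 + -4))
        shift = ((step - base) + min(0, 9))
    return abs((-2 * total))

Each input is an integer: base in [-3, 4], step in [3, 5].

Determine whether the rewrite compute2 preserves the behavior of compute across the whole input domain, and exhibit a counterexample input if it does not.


Consider the input base=-1, step=3.
compute: total=0, then scale=1, then (((total * total) - (step * scale)) >= (-4 // (total - -3))) is false, then (abs((base * step)) < max(step, step)) is false, then step=40, then scale=41, then returns 0
compute2: shift=1, then total=0, then ((((-(-total)) * total) - (step * shift)) >= (-4 // (total - -3))) is false, then (abs(((0 + base) * step)) <= max(step, step)) is true, then shift=4, then total=-70, then returns 140
0 != 140, so the rewrite changes behavior.
verdict: not equivalent; witness: base=-1, step=3


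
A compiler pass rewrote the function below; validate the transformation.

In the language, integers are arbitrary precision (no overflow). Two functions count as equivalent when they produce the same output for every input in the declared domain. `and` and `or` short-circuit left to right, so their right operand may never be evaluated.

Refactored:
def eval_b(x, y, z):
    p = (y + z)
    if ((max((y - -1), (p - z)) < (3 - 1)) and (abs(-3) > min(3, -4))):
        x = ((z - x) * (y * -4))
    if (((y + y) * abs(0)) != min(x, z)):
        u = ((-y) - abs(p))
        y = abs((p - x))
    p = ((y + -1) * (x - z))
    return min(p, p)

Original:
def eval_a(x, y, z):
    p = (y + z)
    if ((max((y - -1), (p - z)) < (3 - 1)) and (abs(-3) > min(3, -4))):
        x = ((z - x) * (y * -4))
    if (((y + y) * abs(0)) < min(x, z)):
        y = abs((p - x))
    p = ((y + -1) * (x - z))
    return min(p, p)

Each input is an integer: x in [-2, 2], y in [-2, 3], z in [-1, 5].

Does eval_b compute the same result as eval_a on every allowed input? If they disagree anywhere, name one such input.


Take x=-2, y=-2, z=-1.
eval_a: p becomes -3; next ((max((y - -1), (p - z)) < (3 - 1)) and (abs(-3) > min(3, -4))) evaluates to true; next x becomes 8; next (((y + y) * abs(0)) < min(x, z)) evaluates to false; next p becomes -27; next final value -27
eval_b: p becomes -3; next ((max((y - -1), (p - z)) < (3 - 1)) and (abs(-3) > min(3, -4))) evaluates to true; next x becomes 8; next (((y + y) * abs(0)) != min(x, z)) evaluates to true; next u becomes -1; next y becomes 11; next p becomes 90; next final value 90
-27 != 90, so the rewrite changes behavior.
verdict: not equivalent; witness: x=-2, y=-2, z=-1


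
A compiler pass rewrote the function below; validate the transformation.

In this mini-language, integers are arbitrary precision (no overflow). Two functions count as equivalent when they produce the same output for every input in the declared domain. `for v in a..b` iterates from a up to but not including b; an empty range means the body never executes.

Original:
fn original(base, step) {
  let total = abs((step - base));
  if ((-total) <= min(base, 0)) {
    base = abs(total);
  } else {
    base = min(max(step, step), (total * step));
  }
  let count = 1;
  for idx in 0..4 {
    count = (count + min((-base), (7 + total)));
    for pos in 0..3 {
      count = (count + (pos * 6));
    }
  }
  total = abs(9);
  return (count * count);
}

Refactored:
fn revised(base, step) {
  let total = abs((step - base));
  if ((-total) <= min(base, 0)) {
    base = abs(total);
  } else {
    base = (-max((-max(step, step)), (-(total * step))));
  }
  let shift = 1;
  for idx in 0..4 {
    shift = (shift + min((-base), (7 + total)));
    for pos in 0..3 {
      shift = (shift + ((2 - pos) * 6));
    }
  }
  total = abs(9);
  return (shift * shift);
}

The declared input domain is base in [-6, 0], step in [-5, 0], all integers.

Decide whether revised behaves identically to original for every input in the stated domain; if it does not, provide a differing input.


Behavior is preserved: although arithmetic usage differs; min/max/abs usage differs; constant usage differs; local variable names differ, the outputs never diverge.
One worked example (base=-6, step=-4) — original: total := 2 | ((-total) <= min(base, 0)): false | base := -8 | count := 1 | iter idx=0: | count := 9 | iter pos=0: | count := 9 | iter pos=1: | count := 15 | iter pos=2: | count := 27 | iter idx=1: | count := 35 | iter pos=0: | count := 35 | iter pos=1: | count := 41 | iter pos=2: | count := 53 | iter idx=2: | count := 61 | iter pos=0: | count := 61 | iter pos=1: | count := 67 | iter pos=2: | count := 79 | iter idx=3: | count := 87 | iter pos=0: | count := 87 | iter pos=1: | count := 93 | iter pos=2: | count := 105 | total := 9 | result 11025; revised: total := 2 | ((-total) <= min(base, 0)): false | base := -8 | shift := 1 | iter idx=0: | shift := 9 | iter pos=0: | shift := 21 | iter pos=1: | shift := 27 | iter pos=2: | shift := 27 | iter idx=1: | shift := 35 | iter pos=0: | shift := 47 | iter pos=1: | shift := 53 | iter pos=2: | shift := 53 | iter idx=2: | shift := 61 | iter pos=0: | shift := 73 | iter pos=1: | shift := 79 | iter pos=2: | shift := 79 | iter idx=3: | shift := 87 | iter pos=0: | shift := 99 | iter pos=1: | shift := 105 | iter pos=2: | shift := 105 | total := 9 | result 11025; agreement on 11025.
Sweeping the whole domain (42 inputs) finds no disagreement.
verdict: equivalent


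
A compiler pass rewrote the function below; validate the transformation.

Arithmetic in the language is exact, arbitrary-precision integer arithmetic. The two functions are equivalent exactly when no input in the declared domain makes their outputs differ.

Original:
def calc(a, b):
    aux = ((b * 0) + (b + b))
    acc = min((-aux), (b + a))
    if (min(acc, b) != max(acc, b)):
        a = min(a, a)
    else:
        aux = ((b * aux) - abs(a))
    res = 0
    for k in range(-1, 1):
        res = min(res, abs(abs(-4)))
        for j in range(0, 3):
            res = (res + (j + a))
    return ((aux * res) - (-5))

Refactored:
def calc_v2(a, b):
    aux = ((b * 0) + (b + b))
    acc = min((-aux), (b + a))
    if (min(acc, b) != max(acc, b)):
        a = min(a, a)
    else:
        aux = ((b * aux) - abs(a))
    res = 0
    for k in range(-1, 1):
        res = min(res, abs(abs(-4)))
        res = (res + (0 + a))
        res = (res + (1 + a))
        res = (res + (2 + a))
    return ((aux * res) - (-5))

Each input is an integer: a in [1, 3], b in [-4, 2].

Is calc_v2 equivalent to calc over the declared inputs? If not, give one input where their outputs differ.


This is a faithful refactor — constant usage differs, plus statement counts differ, plus arithmetic usage differs, plus loop structure differs, plus local variable names differ, but the computed results match everywhere.
Tracing a=3, b=1: calc: aux := 2 | acc := -2 | (min(acc, b) != max(acc, b)): true | a := 3 | res := 0 | iter k=-1: | res := 0 | iter j=0: | res := 3 | iter j=1: | res := 7 | iter j=2: | res := 12 | iter k=0: | res := 4 | iter j=0: | res := 7 | iter j=1: | res := 11 | iter j=2: | res := 16 | result 37 | calc_v2: aux := 2 | acc := -2 | (min(acc, b) != max(acc, b)): true | a := 3 | res := 0 | iter k=-1: | res := 0 | res := 3 | res := 7 | res := 12 | iter k=0: | res := 4 | res := 7 | res := 11 | res := 16 | result 37 — matching result 37.
Every one of the 21 inputs gives matching results.
verdict: equivalent


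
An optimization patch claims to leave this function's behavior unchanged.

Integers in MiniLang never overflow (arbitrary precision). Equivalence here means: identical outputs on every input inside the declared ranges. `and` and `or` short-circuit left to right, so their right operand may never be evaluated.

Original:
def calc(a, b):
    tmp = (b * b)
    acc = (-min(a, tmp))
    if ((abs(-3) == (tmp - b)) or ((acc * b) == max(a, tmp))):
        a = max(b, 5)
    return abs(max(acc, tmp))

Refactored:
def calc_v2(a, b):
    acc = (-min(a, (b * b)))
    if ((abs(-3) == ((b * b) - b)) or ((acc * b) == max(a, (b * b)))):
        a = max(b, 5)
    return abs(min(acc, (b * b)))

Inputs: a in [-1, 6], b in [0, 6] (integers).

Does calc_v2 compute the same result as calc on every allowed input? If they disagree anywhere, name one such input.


The rewrite breaks on a=-1, b=0, where the results are 1 and 0.
calc: tmp becomes 0; next acc becomes 1; next ((abs(-3) == (tmp - b)) or ((acc * b) == max(a, tmp))) evaluates to true; next a becomes 5; next final value 1
calc_v2: acc becomes 1; next ((abs(-3) == ((b * b) - b)) or ((acc * b) == max(a, (b * b)))) evaluates to true; next a becomes 5; next final value 0
verdict: not equivalent; witness: a=-1, b=0


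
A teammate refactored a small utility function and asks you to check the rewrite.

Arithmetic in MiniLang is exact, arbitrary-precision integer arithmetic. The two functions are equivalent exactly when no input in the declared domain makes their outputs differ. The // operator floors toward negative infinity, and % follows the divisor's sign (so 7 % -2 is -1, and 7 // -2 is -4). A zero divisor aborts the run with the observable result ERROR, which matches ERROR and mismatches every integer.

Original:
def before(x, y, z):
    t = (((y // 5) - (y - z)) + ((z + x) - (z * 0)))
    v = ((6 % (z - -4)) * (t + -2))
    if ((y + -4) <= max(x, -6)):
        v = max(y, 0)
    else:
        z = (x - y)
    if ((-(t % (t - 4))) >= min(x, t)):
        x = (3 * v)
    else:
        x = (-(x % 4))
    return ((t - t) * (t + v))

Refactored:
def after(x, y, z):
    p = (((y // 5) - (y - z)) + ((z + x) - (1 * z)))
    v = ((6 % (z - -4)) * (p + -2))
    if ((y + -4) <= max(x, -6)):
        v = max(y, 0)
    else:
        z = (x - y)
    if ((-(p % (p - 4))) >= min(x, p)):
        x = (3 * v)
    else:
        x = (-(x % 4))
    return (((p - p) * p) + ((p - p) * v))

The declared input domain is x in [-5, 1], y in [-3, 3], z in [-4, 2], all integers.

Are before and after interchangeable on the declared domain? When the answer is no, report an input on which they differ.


On input x=-2, y=-3, z=2, before returns ERROR while after returns 0.
verdict: not equivalent; witness: x=-2, y=-3, z=2


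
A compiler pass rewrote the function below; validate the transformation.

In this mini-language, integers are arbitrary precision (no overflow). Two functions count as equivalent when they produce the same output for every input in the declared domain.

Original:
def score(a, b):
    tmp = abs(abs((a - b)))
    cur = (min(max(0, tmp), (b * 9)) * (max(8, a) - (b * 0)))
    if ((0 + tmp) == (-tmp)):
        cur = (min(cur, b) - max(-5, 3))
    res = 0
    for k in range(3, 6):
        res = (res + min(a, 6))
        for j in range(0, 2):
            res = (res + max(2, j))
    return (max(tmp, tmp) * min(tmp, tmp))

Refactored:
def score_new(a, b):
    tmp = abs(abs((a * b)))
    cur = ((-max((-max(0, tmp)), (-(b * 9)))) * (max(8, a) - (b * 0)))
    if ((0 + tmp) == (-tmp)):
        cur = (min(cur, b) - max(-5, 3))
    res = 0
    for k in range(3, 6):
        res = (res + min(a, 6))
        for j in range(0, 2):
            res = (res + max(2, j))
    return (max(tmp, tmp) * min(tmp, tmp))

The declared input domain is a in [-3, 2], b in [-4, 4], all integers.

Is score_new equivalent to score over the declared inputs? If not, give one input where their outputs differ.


There is a counterexample at a=-3, b=-4: 1 on one side, 144 on the other.
score: tmp = 1; cur = -288; ((0 + tmp) == (-tmp)) -> false; res = 0; [k=3]; res = -3; [j=0]; res = -1; [j=1]; res = 1; [k=4]; res = -2; [j=0]; res = 0; [j=1]; res = 2; [k=5]; res = -1; [j=0]; res = 1; [j=1]; res = 3; return 1
score_new: tmp = 12; cur = -288; ((0 + tmp) == (-tmp)) -> false; res = 0; [k=3]; res = -3; [j=0]; res = -1; [j=1]; res = 1; [k=4]; res = -2; [j=0]; res = 0; [j=1]; res = 2; [k=5]; res = -1; [j=0]; res = 1; [j=1]; res = 3; return 144
verdict: not equivalent; witness: a=-3, b=-4


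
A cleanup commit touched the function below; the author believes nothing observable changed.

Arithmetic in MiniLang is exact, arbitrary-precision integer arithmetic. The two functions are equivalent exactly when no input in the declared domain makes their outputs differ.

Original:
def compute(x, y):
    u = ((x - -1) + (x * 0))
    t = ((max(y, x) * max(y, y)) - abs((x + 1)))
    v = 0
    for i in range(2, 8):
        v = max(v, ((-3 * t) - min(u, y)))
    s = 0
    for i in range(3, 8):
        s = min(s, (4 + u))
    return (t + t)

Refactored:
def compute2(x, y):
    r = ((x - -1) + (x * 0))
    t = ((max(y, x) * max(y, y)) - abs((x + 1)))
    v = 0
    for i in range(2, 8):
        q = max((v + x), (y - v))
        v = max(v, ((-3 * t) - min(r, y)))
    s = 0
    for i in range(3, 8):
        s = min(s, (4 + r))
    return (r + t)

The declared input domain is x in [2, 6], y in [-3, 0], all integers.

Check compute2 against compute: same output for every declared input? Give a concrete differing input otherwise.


The rewrite breaks on x=2, y=-3, where the results are -18 and -6.
compute: u = 3; t = -9; v = 0; [i=2]; v = 30; [i=3]; v = 30; [i=4]; v = 30; [i=5]; v = 30; [i=6]; v = 30; [i=7]; v = 30; s = 0; [i=3]; s = 0; [i=4]; s = 0; [i=5]; s = 0; [i=6]; s = 0; [i=7]; s = 0; return -18
compute2: r = 3; t = -9; v = 0; [i=2]; q = 2; v = 30; [i=3]; q = 32; v = 30; [i=4]; q = 32; v = 30; [i=5]; q = 32; v = 30; [i=6]; q = 32; v = 30; [i=7]; q = 32; v = 30; s = 0; [i=3]; s = 0; [i=4]; s = 0; [i=5]; s = 0; [i=6]; s = 0; [i=7]; s = 0; return -6
verdict: not equivalent; witness: x=2, y=-3


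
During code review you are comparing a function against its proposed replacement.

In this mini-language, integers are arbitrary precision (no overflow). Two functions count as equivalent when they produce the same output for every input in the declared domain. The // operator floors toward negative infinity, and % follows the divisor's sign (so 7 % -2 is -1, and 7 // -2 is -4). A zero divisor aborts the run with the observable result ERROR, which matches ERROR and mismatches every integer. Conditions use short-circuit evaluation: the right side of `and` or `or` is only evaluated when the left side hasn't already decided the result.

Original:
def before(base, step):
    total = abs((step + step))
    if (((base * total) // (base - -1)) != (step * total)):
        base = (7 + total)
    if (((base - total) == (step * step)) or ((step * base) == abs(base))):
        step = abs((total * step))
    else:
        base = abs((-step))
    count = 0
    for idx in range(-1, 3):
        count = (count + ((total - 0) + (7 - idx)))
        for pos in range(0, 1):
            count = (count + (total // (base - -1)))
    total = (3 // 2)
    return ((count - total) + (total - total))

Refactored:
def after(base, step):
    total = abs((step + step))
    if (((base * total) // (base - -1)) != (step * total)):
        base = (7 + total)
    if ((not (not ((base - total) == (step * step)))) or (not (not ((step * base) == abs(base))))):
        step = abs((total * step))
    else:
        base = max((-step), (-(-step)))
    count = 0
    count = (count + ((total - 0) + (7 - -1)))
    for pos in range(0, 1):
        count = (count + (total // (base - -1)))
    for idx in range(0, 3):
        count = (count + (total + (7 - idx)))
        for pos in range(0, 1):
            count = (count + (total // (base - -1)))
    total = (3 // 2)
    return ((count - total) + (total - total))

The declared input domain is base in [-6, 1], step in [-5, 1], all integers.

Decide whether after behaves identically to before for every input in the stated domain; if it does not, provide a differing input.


Behavior is preserved: although statement counts differ, plus constant usage differs, plus loop structure differs, plus boolean connective usage differs, plus arithmetic usage differs, plus min/max/abs usage differs, the outputs never diverge.
As a probe, take base=1, step=-5: before runs total becomes 10; next (((base * total) // (base - -1)) != (step * total)) evaluates to true; next base becomes 17; next (((base - total) == (step * step)) or ((step * base) == abs(base))) evaluates to false; next base becomes 5; next count becomes 0; next at idx=-1:; next count becomes 18; next at pos=0:; next count becomes 19; next at idx=0:; next count becomes 36; next at pos=0:; next count becomes 37; next at idx=1:; next count becomes 53; next at pos=0:; next count becomes 54; next at idx=2:; next count becomes 69; next at pos=0:; next count becomes 70; next total becomes 1; next final value 69; after runs total becomes 10; next (((base * total) // (base - -1)) != (step * total)) evaluates to true; next base becomes 17; next ((not (not ((base - total) == (step * step)))) or (not (not ((step * base) == abs(base))))) evaluates to false; next base becomes 5; next count becomes 0; next count becomes 18; next at pos=0:; next count becomes 19; next at idx=0:; next count becomes 36; next at pos=0:; next count becomes 37; next at idx=1:; next count becomes 53; next at pos=0:; next count becomes 54; next at idx=2:; next count becomes 69; next at pos=0:; next count becomes 70; next total becomes 1; next final value 69; both end at 69.
Checked all 56 inputs in the declared domain: the outputs agree on every one.
verdict: equivalent


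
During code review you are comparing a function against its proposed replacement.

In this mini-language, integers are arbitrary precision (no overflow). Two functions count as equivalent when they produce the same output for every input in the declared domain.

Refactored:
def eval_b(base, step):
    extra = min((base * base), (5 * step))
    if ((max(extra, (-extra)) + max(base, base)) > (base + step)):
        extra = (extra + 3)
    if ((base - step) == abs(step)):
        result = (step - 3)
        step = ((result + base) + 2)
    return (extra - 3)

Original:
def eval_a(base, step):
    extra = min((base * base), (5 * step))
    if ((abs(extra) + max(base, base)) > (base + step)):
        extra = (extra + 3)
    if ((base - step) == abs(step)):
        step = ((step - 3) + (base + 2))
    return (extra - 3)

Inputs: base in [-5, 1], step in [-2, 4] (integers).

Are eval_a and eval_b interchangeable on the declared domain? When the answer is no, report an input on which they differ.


Behavior is preserved: although statement counts differ, plus local variable names differ, plus min/max/abs usage differs, the outputs never diverge.
Spot check at base=-2, step=3 — eval_a: extra=4, then ((abs(extra) + max(base, base)) > (base + step)) is true, then extra=7, then ((base - step) == abs(step)) is false, then returns 4. eval_b: extra=4, then ((max(extra, (-extra)) + max(base, base)) > (base + step)) is true, then extra=7, then ((base - step) == abs(step)) is false, then returns 4. Both give 4.
Sweeping the whole domain (49 inputs) finds no disagreement.
verdict: equivalent


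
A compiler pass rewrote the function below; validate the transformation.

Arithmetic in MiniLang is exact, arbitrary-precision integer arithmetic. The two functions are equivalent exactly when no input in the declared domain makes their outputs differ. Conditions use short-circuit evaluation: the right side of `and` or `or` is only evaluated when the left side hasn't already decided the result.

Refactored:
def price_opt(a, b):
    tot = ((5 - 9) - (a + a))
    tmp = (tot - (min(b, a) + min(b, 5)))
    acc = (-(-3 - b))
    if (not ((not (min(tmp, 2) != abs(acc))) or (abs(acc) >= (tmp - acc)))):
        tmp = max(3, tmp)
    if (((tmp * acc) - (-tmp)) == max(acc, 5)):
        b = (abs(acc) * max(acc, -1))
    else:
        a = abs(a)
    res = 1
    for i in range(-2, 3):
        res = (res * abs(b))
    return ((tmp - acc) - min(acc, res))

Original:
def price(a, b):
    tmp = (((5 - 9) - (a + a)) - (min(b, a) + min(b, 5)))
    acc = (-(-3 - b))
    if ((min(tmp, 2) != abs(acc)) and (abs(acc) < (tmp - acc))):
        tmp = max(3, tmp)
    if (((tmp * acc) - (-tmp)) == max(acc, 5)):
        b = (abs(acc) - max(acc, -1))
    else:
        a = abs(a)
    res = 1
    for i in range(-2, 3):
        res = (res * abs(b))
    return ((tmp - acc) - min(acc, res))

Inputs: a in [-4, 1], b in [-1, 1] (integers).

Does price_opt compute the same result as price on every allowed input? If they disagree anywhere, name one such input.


The rewrite breaks on a=-2, b=1, where the results are -3 and -7.
price: tmp=1, then acc=4, then ((min(tmp, 2) != abs(acc)) and (abs(acc) < (tmp - acc))) is false, then (((tmp * acc) - (-tmp)) == max(acc, 5)) is true, then b=0, then res=1, then (i=-2), then res=0, then (i=-1), then res=0, then (i=0), then res=0, then (i=1), then res=0, then (i=2), then res=0, then returns -3
price_opt: tot=0, then tmp=1, then acc=4, then (not ((not (min(tmp, 2) != abs(acc))) or (abs(acc) >= (tmp - acc)))) is false, then (((tmp * acc) - (-tmp)) == max(acc, 5)) is true, then b=16, then res=1, then (i=-2), then res=16, then (i=-1), then res=256, then (i=0), then res=4096, then (i=1), then res=65536, then (i=2), then res=1048576, then returns -7
verdict: not equivalent; witness: a=-2, b=1


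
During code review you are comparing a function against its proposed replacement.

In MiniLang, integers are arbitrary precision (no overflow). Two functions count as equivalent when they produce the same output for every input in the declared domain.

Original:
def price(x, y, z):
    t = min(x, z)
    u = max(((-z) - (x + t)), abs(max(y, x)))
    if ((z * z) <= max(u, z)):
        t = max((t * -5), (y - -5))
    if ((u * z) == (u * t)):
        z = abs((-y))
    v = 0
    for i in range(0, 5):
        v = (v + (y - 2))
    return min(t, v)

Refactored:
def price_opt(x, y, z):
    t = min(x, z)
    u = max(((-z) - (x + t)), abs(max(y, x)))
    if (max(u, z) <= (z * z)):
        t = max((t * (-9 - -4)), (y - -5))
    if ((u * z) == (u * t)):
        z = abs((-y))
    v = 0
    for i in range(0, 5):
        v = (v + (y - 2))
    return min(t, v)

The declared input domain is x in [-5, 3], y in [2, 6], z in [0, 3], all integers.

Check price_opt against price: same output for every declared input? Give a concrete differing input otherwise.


Not equivalent: x=-5, y=2, z=0 separates them (0 vs -5).
price: t=-5, then u=10, then ((z * z) <= max(u, z)) is true, then t=25, then ((u * z) == (u * t)) is false, then v=0, then (i=0), then v=0, then (i=1), then v=0, then (i=2), then v=0, then (i=3), then v=0, then (i=4), then v=0, then returns 0
price_opt: t=-5, then u=10, then (max(u, z) <= (z * z)) is false, then ((u * z) == (u * t)) is false, then v=0, then (i=0), then v=0, then (i=1), then v=0, then (i=2), then v=0, then (i=3), then v=0, then (i=4), then v=0, then returns -5
verdict: not equivalent; witness: x=-5, y=2, z=0


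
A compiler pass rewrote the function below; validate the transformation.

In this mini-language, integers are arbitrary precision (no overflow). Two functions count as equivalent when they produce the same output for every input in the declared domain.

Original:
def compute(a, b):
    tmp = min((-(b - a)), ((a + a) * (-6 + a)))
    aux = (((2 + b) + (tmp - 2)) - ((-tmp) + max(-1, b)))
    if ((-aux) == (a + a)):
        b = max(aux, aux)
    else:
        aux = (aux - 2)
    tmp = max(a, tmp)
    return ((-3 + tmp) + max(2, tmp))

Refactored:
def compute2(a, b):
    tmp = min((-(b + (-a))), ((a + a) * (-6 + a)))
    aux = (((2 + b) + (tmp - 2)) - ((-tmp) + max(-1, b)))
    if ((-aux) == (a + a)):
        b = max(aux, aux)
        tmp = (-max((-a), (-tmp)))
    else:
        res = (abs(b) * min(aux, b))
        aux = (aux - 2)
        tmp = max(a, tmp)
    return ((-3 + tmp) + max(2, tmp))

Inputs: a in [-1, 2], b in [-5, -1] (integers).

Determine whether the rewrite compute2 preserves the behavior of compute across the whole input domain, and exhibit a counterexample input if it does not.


Try a=-1, b=-3.
compute: tmp=2, then aux=2, then ((-aux) == (a + a)) is true, then b=2, then tmp=2, then returns 1
compute2: tmp=2, then aux=2, then ((-aux) == (a + a)) is true, then b=2, then tmp=-1, then returns -2
1 != -2, so the rewrite changes behavior.
verdict: not equivalent; witness: a=-1, b=-3


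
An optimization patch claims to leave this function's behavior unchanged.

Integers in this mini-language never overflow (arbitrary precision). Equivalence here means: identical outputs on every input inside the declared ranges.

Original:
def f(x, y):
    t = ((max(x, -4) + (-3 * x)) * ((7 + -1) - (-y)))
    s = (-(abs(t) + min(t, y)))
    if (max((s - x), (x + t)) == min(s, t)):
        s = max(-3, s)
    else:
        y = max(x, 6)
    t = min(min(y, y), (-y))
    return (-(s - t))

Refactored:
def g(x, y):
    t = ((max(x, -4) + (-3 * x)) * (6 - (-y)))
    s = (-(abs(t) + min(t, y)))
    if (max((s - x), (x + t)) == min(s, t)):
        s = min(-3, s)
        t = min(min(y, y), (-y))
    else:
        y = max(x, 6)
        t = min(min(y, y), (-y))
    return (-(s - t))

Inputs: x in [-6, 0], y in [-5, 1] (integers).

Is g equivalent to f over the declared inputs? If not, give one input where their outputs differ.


There is a counterexample at x=0, y=0: 0 on one side, 3 on the other.
f: t=0, then s=0, then (max((s - x), (x + t)) == min(s, t)) is true, then s=0, then t=0, then returns 0
g: t=0, then s=0, then (max((s - x), (x + t)) == min(s, t)) is true, then s=-3, then t=0, then returns 3
verdict: not equivalent; witness: x=0, y=0


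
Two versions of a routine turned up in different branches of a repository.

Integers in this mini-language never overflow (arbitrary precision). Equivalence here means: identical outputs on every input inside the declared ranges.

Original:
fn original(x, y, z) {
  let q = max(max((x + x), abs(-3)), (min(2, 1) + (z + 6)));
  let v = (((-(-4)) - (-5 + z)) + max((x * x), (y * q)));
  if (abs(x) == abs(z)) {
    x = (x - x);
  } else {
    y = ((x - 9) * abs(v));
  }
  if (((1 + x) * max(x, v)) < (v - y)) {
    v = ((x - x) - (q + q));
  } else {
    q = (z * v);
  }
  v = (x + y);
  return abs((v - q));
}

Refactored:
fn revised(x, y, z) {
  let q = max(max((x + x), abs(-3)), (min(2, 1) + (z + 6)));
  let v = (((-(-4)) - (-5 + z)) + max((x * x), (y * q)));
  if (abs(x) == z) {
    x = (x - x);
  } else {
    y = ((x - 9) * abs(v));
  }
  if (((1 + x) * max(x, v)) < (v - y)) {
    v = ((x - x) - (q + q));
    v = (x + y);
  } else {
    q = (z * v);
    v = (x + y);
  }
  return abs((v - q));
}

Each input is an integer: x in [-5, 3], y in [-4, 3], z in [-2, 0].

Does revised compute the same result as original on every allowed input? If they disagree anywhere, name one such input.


Run the pair on x=-2, y=-4, z=-2.
original: q := 5 | v := 15 | (abs(x) == abs(z)): true | x := 0 | (((1 + x) * max(x, v)) < (v - y)): true | v := -10 | v := -4 | result 9
revised: q := 5 | v := 15 | (abs(x) == z): false | y := -165 | (((1 + x) * max(x, v)) < (v - y)): true | v := -10 | v := -167 | result 172
9 and 172 differ, so these are not the same function on this domain.
verdict: not equivalent; witness: x=-2, y=-4, z=-2


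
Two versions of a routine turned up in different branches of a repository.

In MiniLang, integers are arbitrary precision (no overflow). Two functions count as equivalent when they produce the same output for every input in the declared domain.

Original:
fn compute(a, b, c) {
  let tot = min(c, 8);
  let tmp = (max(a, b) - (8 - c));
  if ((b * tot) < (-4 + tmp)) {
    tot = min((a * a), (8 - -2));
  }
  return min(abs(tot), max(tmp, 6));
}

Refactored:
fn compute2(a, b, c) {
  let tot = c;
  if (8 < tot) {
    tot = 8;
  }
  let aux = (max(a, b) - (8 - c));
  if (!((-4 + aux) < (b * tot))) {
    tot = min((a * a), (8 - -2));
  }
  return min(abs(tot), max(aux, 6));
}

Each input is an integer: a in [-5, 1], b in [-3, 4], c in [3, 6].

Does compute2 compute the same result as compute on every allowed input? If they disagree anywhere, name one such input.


Run the pair on a=0, b=-3, c=3.
compute: tot=3, then tmp=-5, then ((b * tot) < (-4 + tmp)) is false, then returns 3
compute2: tot=3, then (8 < tot) is false, then aux=-5, then (!((-4 + aux) < (b * tot))) is true, then tot=0, then returns 0
3 != 0, so the rewrite changes behavior.
verdict: not equivalent; witness: a=0, b=-3, c=3


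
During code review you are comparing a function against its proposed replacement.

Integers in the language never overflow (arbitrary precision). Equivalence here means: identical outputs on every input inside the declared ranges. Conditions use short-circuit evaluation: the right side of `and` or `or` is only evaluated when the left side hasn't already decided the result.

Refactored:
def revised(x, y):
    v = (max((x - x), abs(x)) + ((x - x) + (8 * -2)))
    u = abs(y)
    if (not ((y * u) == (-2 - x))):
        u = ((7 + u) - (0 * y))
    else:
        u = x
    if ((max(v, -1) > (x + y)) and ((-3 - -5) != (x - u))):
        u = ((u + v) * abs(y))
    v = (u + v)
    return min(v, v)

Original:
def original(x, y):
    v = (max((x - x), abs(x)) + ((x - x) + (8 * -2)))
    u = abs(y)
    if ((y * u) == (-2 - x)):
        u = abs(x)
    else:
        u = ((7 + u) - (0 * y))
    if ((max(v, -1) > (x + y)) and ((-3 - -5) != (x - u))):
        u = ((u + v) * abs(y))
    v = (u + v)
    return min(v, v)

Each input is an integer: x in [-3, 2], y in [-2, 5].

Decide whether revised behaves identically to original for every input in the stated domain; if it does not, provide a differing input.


Input x=-3, y=1: -23 from original versus -29 from revised.
verdict: not equivalent; witness: x=-3, y=1


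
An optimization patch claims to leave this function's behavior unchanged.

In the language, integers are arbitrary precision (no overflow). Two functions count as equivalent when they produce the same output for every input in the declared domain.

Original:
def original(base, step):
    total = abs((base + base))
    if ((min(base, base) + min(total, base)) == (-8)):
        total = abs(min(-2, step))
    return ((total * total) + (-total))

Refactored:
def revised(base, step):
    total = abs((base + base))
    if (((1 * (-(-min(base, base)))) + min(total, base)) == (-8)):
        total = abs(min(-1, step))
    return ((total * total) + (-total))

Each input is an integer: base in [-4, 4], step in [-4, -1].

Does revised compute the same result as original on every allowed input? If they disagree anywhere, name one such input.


The rewrite breaks on base=-4, step=-1, where the results are 2 and 0.
original: total := 8 | ((min(base, base) + min(total, base)) == (-8)): true | total := 2 | result 2
revised: total := 8 | (((1 * (-(-min(base, base)))) + min(total, base)) == (-8)): true | total := 1 | result 0
verdict: not equivalent; witness: base=-4, step=-1


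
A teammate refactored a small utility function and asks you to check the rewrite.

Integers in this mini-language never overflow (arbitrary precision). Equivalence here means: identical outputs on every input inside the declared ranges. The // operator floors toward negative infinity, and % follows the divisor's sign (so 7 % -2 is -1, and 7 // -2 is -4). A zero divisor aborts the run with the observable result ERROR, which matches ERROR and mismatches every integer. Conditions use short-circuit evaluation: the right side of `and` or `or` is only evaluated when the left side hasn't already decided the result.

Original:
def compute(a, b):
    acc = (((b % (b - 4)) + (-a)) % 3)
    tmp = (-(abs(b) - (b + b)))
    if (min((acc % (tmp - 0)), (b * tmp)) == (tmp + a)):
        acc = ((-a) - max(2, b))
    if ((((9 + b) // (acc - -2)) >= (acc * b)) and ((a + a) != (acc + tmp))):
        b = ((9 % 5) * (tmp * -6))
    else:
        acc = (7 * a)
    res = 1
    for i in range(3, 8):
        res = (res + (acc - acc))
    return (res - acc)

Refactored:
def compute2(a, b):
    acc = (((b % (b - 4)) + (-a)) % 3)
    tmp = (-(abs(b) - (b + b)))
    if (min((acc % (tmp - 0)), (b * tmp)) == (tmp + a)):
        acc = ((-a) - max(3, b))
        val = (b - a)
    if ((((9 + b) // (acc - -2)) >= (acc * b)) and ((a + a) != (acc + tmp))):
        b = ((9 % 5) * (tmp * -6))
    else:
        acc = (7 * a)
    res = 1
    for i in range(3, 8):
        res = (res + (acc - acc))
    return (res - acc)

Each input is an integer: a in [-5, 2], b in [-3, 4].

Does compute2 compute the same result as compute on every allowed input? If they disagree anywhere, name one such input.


There is a counterexample at a=-2, b=2: 1 on one side, 2 on the other.
compute: acc=2, then tmp=2, then (min((acc % (tmp - 0)), (b * tmp)) == (tmp + a)) is true, then acc=0, then ((((9 + b) // (acc - -2)) >= (acc * b)) and ((a + a) != (acc + tmp))) is true, then b=-48, then res=1, then (i=3), then res=1, then (i=4), then res=1, then (i=5), then res=1, then (i=6), then res=1, then (i=7), then res=1, then returns 1
compute2: acc=2, then tmp=2, then (min((acc % (tmp - 0)), (b * tmp)) == (tmp + a)) is true, then acc=-1, then val=4, then ((((9 + b) // (acc - -2)) >= (acc * b)) and ((a + a) != (acc + tmp))) is true, then b=-48, then res=1, then (i=3), then res=1, then (i=4), then res=1, then (i=5), then res=1, then (i=6), then res=1, then (i=7), then res=1, then returns 2
verdict: not equivalent; witness: a=-2, b=2


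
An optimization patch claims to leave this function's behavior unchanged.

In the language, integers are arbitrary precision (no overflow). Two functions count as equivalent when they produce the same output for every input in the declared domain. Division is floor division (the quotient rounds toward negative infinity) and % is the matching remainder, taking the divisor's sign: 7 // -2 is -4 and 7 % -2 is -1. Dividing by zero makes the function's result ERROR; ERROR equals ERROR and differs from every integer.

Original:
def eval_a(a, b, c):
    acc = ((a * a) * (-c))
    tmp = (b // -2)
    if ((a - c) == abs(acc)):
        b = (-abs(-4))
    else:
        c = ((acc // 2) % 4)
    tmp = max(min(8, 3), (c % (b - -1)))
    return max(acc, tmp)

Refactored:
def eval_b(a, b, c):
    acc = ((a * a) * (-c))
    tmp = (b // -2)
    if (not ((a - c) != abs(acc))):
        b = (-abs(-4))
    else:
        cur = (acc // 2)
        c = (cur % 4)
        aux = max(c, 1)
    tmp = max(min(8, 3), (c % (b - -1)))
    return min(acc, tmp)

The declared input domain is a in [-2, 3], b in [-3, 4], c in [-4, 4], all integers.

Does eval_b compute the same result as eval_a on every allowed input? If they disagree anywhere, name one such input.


There is a counterexample at a=-2, b=-3, c=-4: 16 on one side, 3 on the other.
eval_a: acc := 16 | tmp := 1 | ((a - c) == abs(acc)): false | c := 0 | tmp := 3 | result 16
eval_b: acc := 16 | tmp := 1 | (not ((a - c) != abs(acc))): false | cur := 8 | c := 0 | aux := 1 | tmp := 3 | result 3
verdict: not equivalent; witness: a=-2, b=-3, c=-4
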